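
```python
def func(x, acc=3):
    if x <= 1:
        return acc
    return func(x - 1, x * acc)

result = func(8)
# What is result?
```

Accumulator trace (n, acc): (8, 3) -> (7, 24) -> (6, 168) -> (5, 1008) -> (4, 5040) -> (3, 20160) -> (2, 60480) -> (1, 120960) -> return 120960

Answer: 120960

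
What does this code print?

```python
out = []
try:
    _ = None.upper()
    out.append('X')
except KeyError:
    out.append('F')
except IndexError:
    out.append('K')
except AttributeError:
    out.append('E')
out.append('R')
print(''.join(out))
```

Execution trace: 'E' (except AttributeError) → 'R' (after the try/except). Output: ER

Answer: ER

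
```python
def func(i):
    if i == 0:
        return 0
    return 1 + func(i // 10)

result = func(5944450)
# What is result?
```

Count of digits of 5944450: 7

Answer: 7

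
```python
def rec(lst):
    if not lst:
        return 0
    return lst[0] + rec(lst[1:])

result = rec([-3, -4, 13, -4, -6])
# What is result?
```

(-3) + (-4) + 13 + (-4) + (-6) + 0 = -4

Answer: -4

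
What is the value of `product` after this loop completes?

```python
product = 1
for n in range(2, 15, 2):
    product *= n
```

Product of even numbers 2 to 14
`product` takes the values: 1 → 2 → 8 → 48 → 384 → 3840 → 46080 → 645120

Answer: 645120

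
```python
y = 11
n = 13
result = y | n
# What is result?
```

Trace:
`y = 11` → y = 11
`n = 13` → n = 13
`result = y | n` → result = 15
So result = 15

Answer: 15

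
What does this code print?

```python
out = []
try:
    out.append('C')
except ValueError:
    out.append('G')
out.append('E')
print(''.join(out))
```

Execution trace: 'C' (try body, no exception) → 'E' (after the try/except). Output: CE

Answer: CE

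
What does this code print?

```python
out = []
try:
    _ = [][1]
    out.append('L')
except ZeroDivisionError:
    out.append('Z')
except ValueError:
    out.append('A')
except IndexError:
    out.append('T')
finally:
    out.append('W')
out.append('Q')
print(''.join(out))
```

Execution trace: 'T' (except IndexError) → 'W' (finally) → 'Q' (after the try/except). Output: TWQ

Answer: TWQ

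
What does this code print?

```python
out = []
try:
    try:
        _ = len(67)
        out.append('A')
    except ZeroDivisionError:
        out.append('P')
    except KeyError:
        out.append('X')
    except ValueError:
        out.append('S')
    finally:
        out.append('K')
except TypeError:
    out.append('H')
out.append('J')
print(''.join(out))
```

Execution trace: 'K' (finally) → 'H' (outer except TypeError) → 'J' (after the try/except). Output: KHJ

Answer: KHJ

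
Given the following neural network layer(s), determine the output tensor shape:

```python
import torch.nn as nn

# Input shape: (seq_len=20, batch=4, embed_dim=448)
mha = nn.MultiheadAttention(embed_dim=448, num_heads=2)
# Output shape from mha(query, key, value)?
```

Input: (20, 4, 448) -> Output: (20, 4, 448)

Answer: (20, 4, 448)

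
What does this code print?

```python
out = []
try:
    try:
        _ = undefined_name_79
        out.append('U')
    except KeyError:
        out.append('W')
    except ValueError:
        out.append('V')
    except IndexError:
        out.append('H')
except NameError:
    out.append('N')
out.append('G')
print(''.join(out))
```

Execution trace: 'N' (outer except NameError) → 'G' (after the try/except). Output: NG

Answer: NG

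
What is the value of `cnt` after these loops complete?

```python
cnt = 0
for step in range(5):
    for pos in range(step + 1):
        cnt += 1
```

Triangle: 1 + 2 + ... + 5
`cnt` takes the values: 0 → 1 → 2 → 3 → 4 → 5 → 6 → 7 → 8 → 9 → 10 → 11 → 12 → 13 → 14 → 15

Answer: 15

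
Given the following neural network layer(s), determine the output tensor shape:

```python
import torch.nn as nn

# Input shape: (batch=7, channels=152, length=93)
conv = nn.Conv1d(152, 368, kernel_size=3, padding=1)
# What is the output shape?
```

Input: (7, 152, 93) -> Output: (7, 368, 93)

Answer: (7, 368, 93)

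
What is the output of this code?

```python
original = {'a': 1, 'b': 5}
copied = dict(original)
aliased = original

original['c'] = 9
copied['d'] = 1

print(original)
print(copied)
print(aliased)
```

Key concept: dict() creates copy, assignment creates alias.
Step by step:
`original = {'a': 1, 'b': 5}` → original = {'a': 1, 'b': 5}
`copied = dict(original)` → copied = {'a': 1, 'b': 5}
`aliased = original` → aliased = {'a': 1, 'b': 5} (same object as original)
`original['c'] = 9` → original = {'a': 1, 'b': 5, 'c': 9} (same object as aliased); aliased = {'a': 1, 'b': 5, 'c': 9} (same object as original)
`copied['d'] = 1` → copied = {'a': 1, 'b': 5, 'd': 1}
`print(original)` → prints {'a': 1, 'b': 5, 'c': 9}
`print(copied)` → prints {'a': 1, 'b': 5, 'd': 1}
`print(aliased)` → prints {'a': 1, 'b': 5, 'c': 9}

Answer:
{'a': 1, 'b': 5, 'c': 9}
{'a': 1, 'b': 5, 'd': 1}
{'a': 1, 'b': 5, 'c': 9}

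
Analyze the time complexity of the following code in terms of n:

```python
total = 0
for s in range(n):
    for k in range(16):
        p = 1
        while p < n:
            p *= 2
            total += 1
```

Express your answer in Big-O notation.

Each loop level contributes: n × 1 × log n. Multiplying the contributions gives O(n log n).

Answer: O(n log n)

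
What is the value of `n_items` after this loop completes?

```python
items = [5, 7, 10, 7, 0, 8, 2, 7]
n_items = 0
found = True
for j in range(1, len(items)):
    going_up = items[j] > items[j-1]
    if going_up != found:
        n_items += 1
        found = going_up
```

Count direction changes in [5, 7, 10, 7, 0, 8, 2, 7]
`n_items` takes the values: 0 → 1 → 2 → 3 → 4

Answer: 4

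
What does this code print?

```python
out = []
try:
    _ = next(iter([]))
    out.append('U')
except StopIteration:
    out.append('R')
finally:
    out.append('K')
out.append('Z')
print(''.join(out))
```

Execution trace: 'R' (except StopIteration) → 'K' (finally) → 'Z' (after the try/except). Output: RKZ

Answer: RKZ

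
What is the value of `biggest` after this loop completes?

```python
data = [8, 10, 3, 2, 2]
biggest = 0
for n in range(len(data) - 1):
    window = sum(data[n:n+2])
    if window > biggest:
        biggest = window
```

Max sum of 2-element window in [8, 10, 3, 2, 2]
`biggest` takes the values: 0 → 18

Answer: 18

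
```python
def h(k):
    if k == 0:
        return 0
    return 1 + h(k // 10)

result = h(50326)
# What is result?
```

Count of digits of 50326: 5

Answer: 5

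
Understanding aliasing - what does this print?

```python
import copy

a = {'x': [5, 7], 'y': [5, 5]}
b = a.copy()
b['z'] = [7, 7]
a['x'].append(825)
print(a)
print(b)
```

Key concept: shallow copy of dict with mutable values.
Step by step:
`a = {'x': [5, 7], 'y': [5, 5]}` → a = {'x': [5, 7], 'y': [5, 5]}
`b = a.copy()` → b = {'x': [5, 7], 'y': [5, 5]}
`b['z'] = [7, 7]` → b = {'x': [5, 7], 'y': [5, 5], 'z': [7, 7]}
`a['x'].append(825)` → a = {'x': [5, 7, 825], 'y': [5, 5]}; b = {'x': [5, 7, 825], 'y': [5, 5], 'z': [7, 7]}
`print(a)` → prints {'x': [5, 7, 825], 'y': [5, 5]}
`print(b)` → prints {'x': [5, 7, 825], 'y': [5, 5], 'z': [7, 7]}

Answer:
{'x': [5, 7, 825], 'y': [5, 5]}
{'x': [5, 7, 825], 'y': [5, 5], 'z': [7, 7]}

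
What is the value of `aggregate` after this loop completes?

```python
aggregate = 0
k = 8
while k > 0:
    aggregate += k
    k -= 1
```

Sum 8 down to 1
`aggregate` takes the values: 0 → 8 → 15 → 21 → 26 → 30 → 33 → 35 → 36

Answer: 36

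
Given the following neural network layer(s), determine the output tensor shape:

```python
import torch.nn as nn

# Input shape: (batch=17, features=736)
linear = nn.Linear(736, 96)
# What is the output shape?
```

Input: (17, 736) -> Output: (17, 96)

Answer: (17, 96)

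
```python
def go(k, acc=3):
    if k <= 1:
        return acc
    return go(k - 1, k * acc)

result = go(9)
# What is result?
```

Accumulator trace (n, acc): (9, 3) -> (8, 27) -> (7, 216) -> (6, 1512) -> (5, 9072) -> (4, 45360) -> (3, 181440) -> (2, 544320) -> (1, 1088640) -> return 1088640

Answer: 1088640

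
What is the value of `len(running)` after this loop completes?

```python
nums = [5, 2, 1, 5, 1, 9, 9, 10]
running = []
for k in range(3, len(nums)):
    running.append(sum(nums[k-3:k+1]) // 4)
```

Number of 4-element averages
`running` takes the values: [] → [3] → [3, 2] → [3, 2, 4] → [3, 2, 4, 6] → [3, 2, 4, 6, 7]
So `len(running)` = 5

Answer: 5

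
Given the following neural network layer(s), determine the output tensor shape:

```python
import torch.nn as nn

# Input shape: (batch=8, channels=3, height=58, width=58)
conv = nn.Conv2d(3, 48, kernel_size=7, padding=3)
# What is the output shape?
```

Input: (8, 3, 58, 58) -> Output: (8, 48, 58, 58)

Answer: (8, 48, 58, 58)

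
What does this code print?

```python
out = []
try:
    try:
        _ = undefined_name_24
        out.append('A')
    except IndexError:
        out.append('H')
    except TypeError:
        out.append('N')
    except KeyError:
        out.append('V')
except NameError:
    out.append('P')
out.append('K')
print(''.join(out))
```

Execution trace: 'P' (outer except NameError) → 'K' (after the try/except). Output: PK

Answer: PK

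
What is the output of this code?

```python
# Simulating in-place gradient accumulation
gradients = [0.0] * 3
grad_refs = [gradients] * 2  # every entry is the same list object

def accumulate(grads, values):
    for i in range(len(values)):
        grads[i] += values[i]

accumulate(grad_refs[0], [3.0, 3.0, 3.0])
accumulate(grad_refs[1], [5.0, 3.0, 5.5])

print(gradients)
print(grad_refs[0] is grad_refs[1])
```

Key concept: gradient accumulation aliasing.
Step by step:
`gradients = [0.0] * 3` → gradients = [0.0, 0.0, 0.0]
`grad_refs = [gradients] * 2` → grad_refs = [[0.0, 0.0, 0.0], [0.0, 0.0, 0.0]]
`accumulate(grad_refs[0], [3.0, 3.0, 3.0])` → gradients = [3.0, 3.0, 3.0]; grad_refs = [[3.0, 3.0, 3.0], [3.0, 3.0, 3.0]]
`accumulate(grad_refs[1], [5.0, 3.0, 5.5])` → gradients = [8.0, 6.0, 8.5]; grad_refs = [[8.0, 6.0, 8.5], [8.0, 6.0, 8.5]]
`print(gradients)` → prints [8.0, 6.0, 8.5]
`print(grad_refs[0] is grad_refs[1])` → prints True

Answer:
[8.0, 6.0, 8.5]
True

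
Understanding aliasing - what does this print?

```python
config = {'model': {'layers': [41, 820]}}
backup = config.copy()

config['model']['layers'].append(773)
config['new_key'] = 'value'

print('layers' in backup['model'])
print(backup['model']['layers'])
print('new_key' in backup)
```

Key concept: shallow copy gotcha with nested dict.
Step by step:
`config = {'model': {'layers': [41, 820]}}` → config = {'model': {'layers': [41, 820]}}
`backup = config.copy()` → backup = {'model': {'layers': [41, 820]}}
`config['model']['layers'].append(773)` → config = {'model': {'layers': [41, 820, 773]}}; backup = {'model': {'layers': [41, 820, 773]}}
`config['new_key'] = 'value'` → config = {'model': {'layers': [41, 820, 773]}, 'new_key': 'value'}
`print('layers' in backup['model'])` → prints True
`print(backup['model']['layers'])` → prints [41, 820, 773]
`print('new_key' in backup)` → prints False

Answer:
True
[41, 820, 773]
False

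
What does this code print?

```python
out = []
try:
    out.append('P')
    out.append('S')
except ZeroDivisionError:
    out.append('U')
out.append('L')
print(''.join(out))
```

Execution trace: 'P' (try body) → 'S' (try body, no exception) → 'L' (after the try/except). Output: PSL

Answer: PSL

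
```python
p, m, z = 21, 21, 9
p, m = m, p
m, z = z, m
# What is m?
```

Trace:
`p, m, z = 21, 21, 9` → p = 21; m = 21; z = 9
`p, m = m, p` → p = 21; m = 21
`m, z = z, m` → m = 9; z = 21
So m = 9

Answer: 9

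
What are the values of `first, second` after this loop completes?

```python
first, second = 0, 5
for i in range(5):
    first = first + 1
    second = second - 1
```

first goes 0→5, second goes 5→0
`first, second` takes the values: (0, 5) → (1, 5) → (1, 4) → (2, 4) → (2, 3) → (3, 3) → (3, 2) → (4, 2) → (4, 1) → (5, 1) → (5, 0)

Answer: 5, 0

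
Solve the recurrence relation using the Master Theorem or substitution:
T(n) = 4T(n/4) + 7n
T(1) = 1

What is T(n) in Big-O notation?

By Master Theorem: a=4, b=4, f(n)=7n. Since log_4(4) = 1 and f(n) = Θ(n^1), Case 2 applies. T(n) = O(n log n).

Answer: O(n log n)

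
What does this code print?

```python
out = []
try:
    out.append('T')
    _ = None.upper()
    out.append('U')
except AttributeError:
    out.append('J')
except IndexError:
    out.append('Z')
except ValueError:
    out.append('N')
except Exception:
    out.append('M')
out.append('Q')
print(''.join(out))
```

Execution trace: 'T' (try body) → 'J' (except AttributeError) → 'Q' (after the try/except). Output: TJQ

Answer: TJQ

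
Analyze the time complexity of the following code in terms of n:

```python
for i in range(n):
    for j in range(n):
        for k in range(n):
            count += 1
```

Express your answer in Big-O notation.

This is Triple nested loop. Time complexity: O(n³).

Answer: O(n³)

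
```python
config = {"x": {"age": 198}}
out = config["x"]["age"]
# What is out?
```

Trace:
`config = {"x": {"age": 198}}` → config = {'x': {'age': 198}}
`out = config["x"]["age"]` → out = 198
So out = 198

Answer: 198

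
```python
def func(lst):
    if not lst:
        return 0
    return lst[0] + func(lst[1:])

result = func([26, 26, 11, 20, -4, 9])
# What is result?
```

26 + 26 + 11 + 20 + (-4) + 9 + 0 = 88

Answer: 88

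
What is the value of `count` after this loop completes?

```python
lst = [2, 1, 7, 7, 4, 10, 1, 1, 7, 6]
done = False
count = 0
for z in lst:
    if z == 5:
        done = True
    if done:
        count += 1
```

Count elements after first 5 in [2, 1, 7, 7, 4, 10, 1, 1, 7, 6]
`count` takes the values: 0

Answer: 0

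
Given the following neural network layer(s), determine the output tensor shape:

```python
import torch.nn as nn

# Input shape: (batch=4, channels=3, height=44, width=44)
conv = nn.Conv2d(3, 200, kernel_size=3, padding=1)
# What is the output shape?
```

Input: (4, 3, 44, 44) -> Output: (4, 200, 44, 44)

Answer: (4, 200, 44, 44)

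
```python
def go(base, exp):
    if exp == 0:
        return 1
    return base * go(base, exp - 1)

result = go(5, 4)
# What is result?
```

go(5, 4) = 5 * 5 * 5 * 5 = 625

Answer: 625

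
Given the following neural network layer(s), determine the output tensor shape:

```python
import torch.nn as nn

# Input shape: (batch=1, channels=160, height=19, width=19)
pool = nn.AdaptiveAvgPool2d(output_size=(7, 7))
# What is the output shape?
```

Input: (1, 160, 19, 19) -> Output: (1, 160, 7, 7)

Answer: (1, 160, 7, 7)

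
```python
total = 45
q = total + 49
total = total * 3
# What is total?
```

Trace:
`total = 45` → total = 45
`q = total + 49` → q = 94
`total = total * 3` → total = 135
So total = 135

Answer: 135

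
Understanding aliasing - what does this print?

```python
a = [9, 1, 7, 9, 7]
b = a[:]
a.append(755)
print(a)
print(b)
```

Key concept: slice [:] creates copy.
Step by step:
`a = [9, 1, 7, 9, 7]` → a = [9, 1, 7, 9, 7]
`b = a[:]` → b = [9, 1, 7, 9, 7]
`a.append(755)` → a = [9, 1, 7, 9, 7, 755]
`print(a)` → prints [9, 1, 7, 9, 7, 755]
`print(b)` → prints [9, 1, 7, 9, 7]

Answer:
[9, 1, 7, 9, 7, 755]
[9, 1, 7, 9, 7]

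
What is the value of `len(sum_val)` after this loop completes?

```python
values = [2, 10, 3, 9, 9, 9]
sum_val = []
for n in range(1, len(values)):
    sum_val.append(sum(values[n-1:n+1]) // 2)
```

Number of 2-element averages
`sum_val` takes the values: [] → [6] → [6, 6] → [6, 6, 6] → [6, 6, 6, 9] → [6, 6, 6, 9, 9]
So `len(sum_val)` = 5

Answer: 5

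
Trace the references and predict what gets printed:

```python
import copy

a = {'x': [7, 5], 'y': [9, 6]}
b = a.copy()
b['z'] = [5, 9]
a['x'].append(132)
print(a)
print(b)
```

Key concept: shallow copy of dict with mutable values.
Step by step:
`a = {'x': [7, 5], 'y': [9, 6]}` → a = {'x': [7, 5], 'y': [9, 6]}
`b = a.copy()` → b = {'x': [7, 5], 'y': [9, 6]}
`b['z'] = [5, 9]` → b = {'x': [7, 5], 'y': [9, 6], 'z': [5, 9]}
`a['x'].append(132)` → a = {'x': [7, 5, 132], 'y': [9, 6]}; b = {'x': [7, 5, 132], 'y': [9, 6], 'z': [5, 9]}
`print(a)` → prints {'x': [7, 5, 132], 'y': [9, 6]}
`print(b)` → prints {'x': [7, 5, 132], 'y': [9, 6], 'z': [5, 9]}

Answer:
{'x': [7, 5, 132], 'y': [9, 6]}
{'x': [7, 5, 132], 'y': [9, 6], 'z': [5, 9]}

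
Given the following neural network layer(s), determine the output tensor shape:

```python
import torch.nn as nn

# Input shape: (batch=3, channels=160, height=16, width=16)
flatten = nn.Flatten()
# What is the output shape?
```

Input: (3, 160, 16, 16) -> Output: (3, 40960)

Answer: (3, 40960)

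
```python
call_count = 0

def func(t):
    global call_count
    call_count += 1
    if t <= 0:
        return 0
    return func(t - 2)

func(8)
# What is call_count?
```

Linear recursion stepping by 2: 5 calls from t=8 down to ≤0.

Answer: 5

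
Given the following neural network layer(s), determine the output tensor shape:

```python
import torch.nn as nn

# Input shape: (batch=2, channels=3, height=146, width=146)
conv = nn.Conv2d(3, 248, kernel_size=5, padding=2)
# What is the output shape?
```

Input: (2, 3, 146, 146) -> Output: (2, 248, 146, 146)

Answer: (2, 248, 146, 146)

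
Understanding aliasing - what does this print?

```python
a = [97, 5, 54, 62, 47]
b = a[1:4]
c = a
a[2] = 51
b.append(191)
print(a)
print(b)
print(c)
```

Key concept: slice vs alias.
Step by step:
`a = [97, 5, 54, 62, 47]` → a = [97, 5, 54, 62, 47]
`b = a[1:4]` → b = [5, 54, 62]
`c = a` → c = [97, 5, 54, 62, 47] (same object as a)
`a[2] = 51` → a = [97, 5, 51, 62, 47] (same object as c); c = [97, 5, 51, 62, 47] (same object as a)
`b.append(191)` → b = [5, 54, 62, 191]
`print(a)` → prints [97, 5, 51, 62, 47]
`print(b)` → prints [5, 54, 62, 191]
`print(c)` → prints [97, 5, 51, 62, 47]

Answer:
[97, 5, 51, 62, 47]
[5, 54, 62, 191]
[97, 5, 51, 62, 47]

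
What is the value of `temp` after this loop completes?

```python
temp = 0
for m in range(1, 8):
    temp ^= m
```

XOR of 1 to 7
`temp` takes the values: 0 → 1 → 3 → 0 → 4 → 1 → 7 → 0

Answer: 0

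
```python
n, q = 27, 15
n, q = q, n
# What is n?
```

Trace:
`n, q = 27, 15` → n = 27; q = 15
`n, q = q, n` → n = 15; q = 27
So n = 15

Answer: 15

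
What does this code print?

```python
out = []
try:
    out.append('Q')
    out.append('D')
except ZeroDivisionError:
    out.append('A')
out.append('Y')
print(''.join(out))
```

Execution trace: 'Q' (try body) → 'D' (try body, no exception) → 'Y' (after the try/except). Output: QDY

Answer: QDY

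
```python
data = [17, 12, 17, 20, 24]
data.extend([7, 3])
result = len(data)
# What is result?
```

Trace:
`data = [17, 12, 17, 20, 24]` → data = [17, 12, 17, 20, 24]
`data.extend([7, 3])` → data = [17, 12, 17, 20, 24, 7, 3]
`result = len(data)` → result = 7
So result = 7

Answer: 7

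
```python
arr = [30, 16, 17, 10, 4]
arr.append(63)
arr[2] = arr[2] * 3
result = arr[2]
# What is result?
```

Trace:
`arr = [30, 16, 17, 10, 4]` → arr = [30, 16, 17, 10, 4]
`arr.append(63)` → arr = [30, 16, 17, 10, 4, 63]
`arr[2] = arr[2] * 3` → arr = [30, 16, 51, 10, 4, 63]
`result = arr[2]` → result = 51
So result = 51

Answer: 51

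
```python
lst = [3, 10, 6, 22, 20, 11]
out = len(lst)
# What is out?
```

Trace:
`lst = [3, 10, 6, 22, 20, 11]` → lst = [3, 10, 6, 22, 20, 11]
`out = len(lst)` → out = 6
So out = 6

Answer: 6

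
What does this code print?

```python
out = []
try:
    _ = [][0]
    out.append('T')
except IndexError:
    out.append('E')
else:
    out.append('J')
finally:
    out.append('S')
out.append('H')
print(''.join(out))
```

Execution trace: 'E' (except IndexError) → 'S' (finally) → 'H' (after the try/except). Output: ESH

Answer: ESH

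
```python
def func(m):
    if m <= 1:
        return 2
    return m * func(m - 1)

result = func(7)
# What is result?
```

func(7) = 7 * 6 * 5 * 4 * 3 * 2 * 2 = 10080

Answer: 10080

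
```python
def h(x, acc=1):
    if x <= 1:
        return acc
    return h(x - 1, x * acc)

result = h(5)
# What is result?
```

Accumulator trace (n, acc): (5, 1) -> (4, 5) -> (3, 20) -> (2, 60) -> (1, 120) -> return 120

Answer: 120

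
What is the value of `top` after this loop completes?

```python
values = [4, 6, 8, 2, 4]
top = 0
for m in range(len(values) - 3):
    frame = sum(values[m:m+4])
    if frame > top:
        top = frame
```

Max sum of 4-element window in [4, 6, 8, 2, 4]
`top` takes the values: 0 → 20

Answer: 20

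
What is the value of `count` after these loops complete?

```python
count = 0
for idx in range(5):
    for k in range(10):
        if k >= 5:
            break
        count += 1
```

Inner breaks at 5, outer runs 5 times
`count` takes the values: 0 → 1 → 2 → 3 → 4 → 5 → 6 → 7 → 8 → 9 → 10 → 11 → 12 → 13 → 14 → 15 → 16 → 17 → 18 → 19 → 20 → 21 → 22 → 23 → 24 → 25

Answer: 25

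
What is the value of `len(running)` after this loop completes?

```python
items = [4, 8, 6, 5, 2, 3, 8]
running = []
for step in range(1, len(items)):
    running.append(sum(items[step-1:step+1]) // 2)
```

Number of 2-element averages
`running` takes the values: [] → [6] → [6, 7] → [6, 7, 5] → [6, 7, 5, 3] → [6, 7, 5, 3, 2] → [6, 7, 5, 3, 2, 5]
So `len(running)` = 6

Answer: 6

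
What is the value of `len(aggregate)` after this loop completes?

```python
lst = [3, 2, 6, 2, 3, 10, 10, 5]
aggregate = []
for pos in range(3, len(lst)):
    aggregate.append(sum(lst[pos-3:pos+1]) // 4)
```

Number of 4-element averages
`aggregate` takes the values: [] → [3] → [3, 3] → [3, 3, 5] → [3, 3, 5, 6] → [3, 3, 5, 6, 7]
So `len(aggregate)` = 5

Answer: 5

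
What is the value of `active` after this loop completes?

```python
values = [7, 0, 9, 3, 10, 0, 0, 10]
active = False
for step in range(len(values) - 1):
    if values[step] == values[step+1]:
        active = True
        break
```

Check consecutive duplicates in [7, 0, 9, 3, 10, 0, 0, 10]
`active` takes the values: False → True

Answer: True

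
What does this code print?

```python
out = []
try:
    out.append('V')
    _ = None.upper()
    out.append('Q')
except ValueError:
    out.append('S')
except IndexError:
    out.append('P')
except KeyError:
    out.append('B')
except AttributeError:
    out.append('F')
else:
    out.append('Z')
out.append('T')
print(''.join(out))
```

Execution trace: 'V' (try body) → 'F' (except AttributeError) → 'T' (after the try/except). Output: VFT

Answer: VFT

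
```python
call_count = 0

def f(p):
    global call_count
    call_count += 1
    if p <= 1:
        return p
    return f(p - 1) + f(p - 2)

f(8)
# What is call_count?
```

Calls(p) = 1 + Calls(p-1) + Calls(p-2); Calls(0)=Calls(1)=1. For p=8 this gives 67.

Answer: 67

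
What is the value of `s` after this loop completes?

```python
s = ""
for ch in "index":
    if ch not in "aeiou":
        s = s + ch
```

Remove vowels from 'index'
`s` takes the values: "" → "n" → "nd" → "ndx"

Answer: "ndx"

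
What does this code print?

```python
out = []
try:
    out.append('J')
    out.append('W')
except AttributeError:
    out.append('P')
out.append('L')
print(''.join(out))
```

Execution trace: 'J' (try body) → 'W' (try body, no exception) → 'L' (after the try/except). Output: JWL

Answer: JWL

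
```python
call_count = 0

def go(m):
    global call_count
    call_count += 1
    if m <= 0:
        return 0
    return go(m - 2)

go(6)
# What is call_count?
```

Linear recursion stepping by 2: 4 calls from m=6 down to ≤0.

Answer: 4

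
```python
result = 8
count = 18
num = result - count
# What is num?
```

Trace:
`result = 8` → result = 8
`count = 18` → count = 18
`num = result - count` → num = -10
So num = -10

Answer: -10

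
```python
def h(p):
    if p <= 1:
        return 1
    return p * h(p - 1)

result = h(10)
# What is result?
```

h(10) = 10 * 9 * 8 * 7 * 6 * 5 * 4 * 3 * 2 * 1 = 3628800

Answer: 3628800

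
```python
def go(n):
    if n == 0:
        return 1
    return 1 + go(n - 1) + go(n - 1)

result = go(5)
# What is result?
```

go(n) = 1 + 2·go(n-1), go(0)=1. Closed form: (1+1)·2^5 - 1 = 63.

Answer: 63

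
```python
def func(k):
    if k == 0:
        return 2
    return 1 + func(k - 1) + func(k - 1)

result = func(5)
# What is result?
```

func(k) = 1 + 2·func(k-1), func(0)=2. Closed form: (2+1)·2^5 - 1 = 95.

Answer: 95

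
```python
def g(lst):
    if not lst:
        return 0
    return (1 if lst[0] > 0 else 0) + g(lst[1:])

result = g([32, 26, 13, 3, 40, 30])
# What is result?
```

Count of positive elements in [32, 26, 13, 3, 40, 30] = 6

Answer: 6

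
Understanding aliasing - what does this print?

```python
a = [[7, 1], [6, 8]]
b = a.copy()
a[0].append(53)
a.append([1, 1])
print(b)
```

Key concept: shallow copy with nested lists.
Step by step:
`a = [[7, 1], [6, 8]]` → a = [[7, 1], [6, 8]]
`b = a.copy()` → b = [[7, 1], [6, 8]]
`a[0].append(53)` → a = [[7, 1, 53], [6, 8]]; b = [[7, 1, 53], [6, 8]]
`a.append([1, 1])` → a = [[7, 1, 53], [6, 8], [1, 1]]
`print(b)` → prints [[7, 1, 53], [6, 8]]

Answer: [[7, 1, 53], [6, 8]]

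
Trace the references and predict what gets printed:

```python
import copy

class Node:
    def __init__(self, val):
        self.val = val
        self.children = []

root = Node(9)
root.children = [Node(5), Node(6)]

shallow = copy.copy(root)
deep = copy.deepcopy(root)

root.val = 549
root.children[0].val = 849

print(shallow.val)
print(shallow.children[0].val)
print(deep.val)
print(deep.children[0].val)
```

Key concept: deep copy with custom objects.
Step by step:
`root = Node(9)` → root = Node(val=9, children=[])
`root.children = [Node(5), Node(6)]` → root = Node(val=9, children=[Node(val=5, children=[]), Node(val=6, children=[])])
`shallow = copy.copy(root)` → shallow = Node(val=9, children=[Node(val=5, children=[]), Node(val=6, children=[])])
`deep = copy.deepcopy(root)` → deep = Node(val=9, children=[Node(val=5, children=[]), Node(val=6, children=[])])
`root.val = 549` → root = Node(val=549, children=[Node(val=5, children=[]), Node(val=6, children=[])])
`root.children[0].val = 849` → root = Node(val=549, children=[Node(val=849, children=[]), Node(val=6, children=[])]); shallow = Node(val=9, children=[Node(val=849, children=[]), Node(val=6, children=[])])
`print(shallow.val)` → prints 9
`print(shallow.children[0].val)` → prints 849
`print(deep.val)` → prints 9
`print(deep.children[0].val)` → prints 5

Answer:
9
849
9
5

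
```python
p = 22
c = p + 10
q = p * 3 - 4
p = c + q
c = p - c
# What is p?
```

Trace:
`p = 22` → p = 22
`c = p + 10` → c = 32
`q = p * 3 - 4` → q = 62
`p = c + q` → p = 94
`c = p - c` → c = 62
So p = 94

Answer: 94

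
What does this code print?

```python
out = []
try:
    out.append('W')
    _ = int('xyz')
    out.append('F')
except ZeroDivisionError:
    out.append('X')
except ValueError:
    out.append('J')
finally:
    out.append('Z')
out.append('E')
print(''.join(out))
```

Execution trace: 'W' (try body) → 'J' (except ValueError) → 'Z' (finally) → 'E' (after the try/except). Output: WJZE

Answer: WJZE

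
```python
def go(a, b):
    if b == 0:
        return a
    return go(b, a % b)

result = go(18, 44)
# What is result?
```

go(18, 44) -> go(44, 18) -> go(18, 8) -> go(8, 2) -> go(2, 0) -> 2

Answer: 2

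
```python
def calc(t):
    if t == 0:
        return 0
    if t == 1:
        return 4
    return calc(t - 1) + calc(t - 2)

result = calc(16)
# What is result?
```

Build up from base cases: calc(0)=0, calc(1)=4, calc(2)=4, calc(3)=8, calc(4)=12, calc(5)=20, calc(6)=32, ..., calc(16)=3948

Answer: 3948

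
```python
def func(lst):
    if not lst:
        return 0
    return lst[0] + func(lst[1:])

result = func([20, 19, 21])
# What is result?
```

20 + 19 + 21 + 0 = 60

Answer: 60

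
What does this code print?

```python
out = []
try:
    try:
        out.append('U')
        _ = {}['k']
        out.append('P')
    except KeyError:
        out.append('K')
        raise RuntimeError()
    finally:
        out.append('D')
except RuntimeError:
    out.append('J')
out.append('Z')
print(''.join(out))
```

Execution trace: 'U' (inner try body) → 'K' (inner except KeyError) → 'D' (inner finally) → 'J' (outer except RuntimeError) → 'Z' (after the try/except). Output: UKDJZ

Answer: UKDJZ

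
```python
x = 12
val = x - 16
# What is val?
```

Trace:
`x = 12` → x = 12
`val = x - 16` → val = -4
So val = -4

Answer: -4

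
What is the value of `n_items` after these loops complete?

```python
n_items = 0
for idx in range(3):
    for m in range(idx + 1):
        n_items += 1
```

Triangle: 1 + 2 + ... + 3
`n_items` takes the values: 0 → 1 → 2 → 3 → 4 → 5 → 6

Answer: 6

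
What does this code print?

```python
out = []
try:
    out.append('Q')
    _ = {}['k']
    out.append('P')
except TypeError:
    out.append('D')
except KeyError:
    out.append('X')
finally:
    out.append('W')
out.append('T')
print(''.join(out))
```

Execution trace: 'Q' (try body) → 'X' (except KeyError) → 'W' (finally) → 'T' (after the try/except). Output: QXWT

Answer: QXWT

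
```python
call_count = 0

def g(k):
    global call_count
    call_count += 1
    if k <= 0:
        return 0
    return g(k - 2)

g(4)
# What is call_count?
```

Linear recursion stepping by 2: 3 calls from k=4 down to ≤0.

Answer: 3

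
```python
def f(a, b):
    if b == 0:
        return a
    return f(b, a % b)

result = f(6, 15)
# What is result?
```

f(6, 15) -> f(15, 6) -> f(6, 3) -> f(3, 0) -> 3

Answer: 3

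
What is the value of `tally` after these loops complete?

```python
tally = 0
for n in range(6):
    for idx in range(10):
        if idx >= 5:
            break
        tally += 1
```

Inner breaks at 5, outer runs 6 times
`tally` takes the values: 0 → 1 → 2 → 3 → 4 → 5 → 6 → 7 → 8 → 9 → 10 → 11 → 12 → 13 → 14 → 15 → 16 → 17 → 18 → 19 → 20 → 21 → 22 → 23 → 24 → 25 → 26 → 27 → 28 → 29 → 30

Answer: 30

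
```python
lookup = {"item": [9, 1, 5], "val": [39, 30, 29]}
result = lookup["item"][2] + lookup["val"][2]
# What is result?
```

Trace:
`lookup = {"item": [9, 1, 5], "val": [39, 30, 29]}` → lookup = {'item': [9, 1, 5], 'val': [39, 30, 29]}
`result = lookup["item"][2] + lookup["val"][2]` → result = 34
So result = 34

Answer: 34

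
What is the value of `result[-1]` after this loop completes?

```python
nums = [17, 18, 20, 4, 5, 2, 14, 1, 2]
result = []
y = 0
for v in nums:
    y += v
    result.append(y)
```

Cumulative sum ends at 83
`result` takes the values: [] → [17] → [17, 35] → [17, 35, 55] → [17, 35, 55, 59] → [17, 35, 55, 59, 64] → [17, 35, 55, 59, 64, 66] → [17, 35, 55, 59, 64, 66, 80] → [17, 35, 55, 59, 64, 66, 80, 81] → [17, 35, 55, 59, 64, 66, 80, 81, 83]
So `result[-1]` = 83

Answer: 83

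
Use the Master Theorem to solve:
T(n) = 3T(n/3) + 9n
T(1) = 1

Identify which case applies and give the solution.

a=3, b=3, f(n)=9n. log_3(3) = 1. Since c=1 = 1, Case 2 applies: T(n) = Θ(n^log_b(a) · log n) = O(n log n).

Answer: O(n log n) - Case 2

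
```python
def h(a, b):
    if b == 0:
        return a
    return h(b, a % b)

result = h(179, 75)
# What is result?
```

h(179, 75) -> h(75, 29) -> h(29, 17) -> h(17, 12) -> h(12, 5) -> h(5, 2) -> h(2, 1) -> h(1, 0) -> 1

Answer: 1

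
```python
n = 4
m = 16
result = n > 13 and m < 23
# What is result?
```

Trace:
`n = 4` → n = 4
`m = 16` → m = 16
`result = n > 13 and m < 23` → result = False
So result = False

Answer: False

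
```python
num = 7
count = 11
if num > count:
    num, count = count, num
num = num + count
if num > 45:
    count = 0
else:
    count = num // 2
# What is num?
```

Trace:
`num = 7` → num = 7
`count = 11` → count = 11
`if num > count: ...` → num > count is False → no variable changes
`num = num + count` → num = 18
`if num > 45: ...` → num > 45 is False, take else branch → count = 9
So num = 18

Answer: 18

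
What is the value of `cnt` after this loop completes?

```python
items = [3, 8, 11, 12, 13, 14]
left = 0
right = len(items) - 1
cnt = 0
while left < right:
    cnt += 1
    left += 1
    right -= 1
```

Iterations until pointers meet (list length 6)
`cnt` takes the values: 0 → 1 → 2 → 3

Answer: 3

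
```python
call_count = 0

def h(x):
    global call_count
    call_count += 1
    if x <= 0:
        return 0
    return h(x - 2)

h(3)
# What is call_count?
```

Linear recursion stepping by 2: 3 calls from x=3 down to ≤0.

Answer: 3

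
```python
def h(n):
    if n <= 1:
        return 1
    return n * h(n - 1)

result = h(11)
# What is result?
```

h(11) = 11 * 10 * 9 * 8 * 7 * 6 * 5 * 4 * 3 * 2 * 1 = 39916800

Answer: 39916800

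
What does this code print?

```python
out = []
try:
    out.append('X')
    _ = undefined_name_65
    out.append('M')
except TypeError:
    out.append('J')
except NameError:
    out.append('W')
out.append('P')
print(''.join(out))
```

Execution trace: 'X' (try body) → 'W' (except NameError) → 'P' (after the try/except). Output: XWP

Answer: XWP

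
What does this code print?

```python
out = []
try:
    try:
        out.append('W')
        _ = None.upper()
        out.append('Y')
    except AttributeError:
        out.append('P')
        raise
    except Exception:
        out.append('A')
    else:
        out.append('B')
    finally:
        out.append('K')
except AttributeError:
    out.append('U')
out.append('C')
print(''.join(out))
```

Execution trace: 'W' (inner try body) → 'P' (inner except AttributeError) → 'K' (inner finally) → 'U' (outer except AttributeError) → 'C' (after the try/except). Output: WPKUC

Answer: WPKUC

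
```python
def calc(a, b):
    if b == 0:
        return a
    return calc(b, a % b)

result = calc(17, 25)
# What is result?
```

calc(17, 25) -> calc(25, 17) -> calc(17, 8) -> calc(8, 1) -> calc(1, 0) -> 1

Answer: 1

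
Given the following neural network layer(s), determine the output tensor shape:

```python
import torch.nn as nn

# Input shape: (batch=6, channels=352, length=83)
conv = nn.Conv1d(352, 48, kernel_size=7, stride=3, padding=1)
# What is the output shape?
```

Input: (6, 352, 83) -> Output: (6, 48, 27)

Answer: (6, 48, 27)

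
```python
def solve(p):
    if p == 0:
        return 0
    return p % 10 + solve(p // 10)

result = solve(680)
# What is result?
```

Sum of digits of 680: 0 + 8 + 6 = 14

Answer: 14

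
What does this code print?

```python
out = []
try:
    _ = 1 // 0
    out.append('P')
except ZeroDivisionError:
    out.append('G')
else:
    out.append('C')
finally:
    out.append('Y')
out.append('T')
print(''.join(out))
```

Execution trace: 'G' (except ZeroDivisionError) → 'Y' (finally) → 'T' (after the try/except). Output: GYT

Answer: GYT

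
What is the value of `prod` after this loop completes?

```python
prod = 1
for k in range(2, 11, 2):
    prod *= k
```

Product of even numbers 2 to 10
`prod` takes the values: 1 → 2 → 8 → 48 → 384 → 3840

Answer: 3840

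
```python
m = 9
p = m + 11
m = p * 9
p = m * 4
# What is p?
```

Trace:
`m = 9` → m = 9
`p = m + 11` → p = 20
`m = p * 9` → m = 180
`p = m * 4` → p = 720
So p = 720

Answer: 720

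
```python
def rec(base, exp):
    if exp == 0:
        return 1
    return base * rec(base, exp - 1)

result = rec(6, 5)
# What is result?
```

rec(6, 5) = 6 * 6 * 6 * 6 * 6 = 7776

Answer: 7776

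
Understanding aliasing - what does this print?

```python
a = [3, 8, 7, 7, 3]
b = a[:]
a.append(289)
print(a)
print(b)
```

Key concept: slice [:] creates copy.
Step by step:
`a = [3, 8, 7, 7, 3]` → a = [3, 8, 7, 7, 3]
`b = a[:]` → b = [3, 8, 7, 7, 3]
`a.append(289)` → a = [3, 8, 7, 7, 3, 289]
`print(a)` → prints [3, 8, 7, 7, 3, 289]
`print(b)` → prints [3, 8, 7, 7, 3]

Answer:
[3, 8, 7, 7, 3, 289]
[3, 8, 7, 7, 3]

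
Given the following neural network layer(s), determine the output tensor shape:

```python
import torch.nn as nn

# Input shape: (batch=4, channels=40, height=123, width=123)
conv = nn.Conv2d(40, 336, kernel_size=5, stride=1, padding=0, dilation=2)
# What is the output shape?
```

Input: (4, 40, 123, 123) -> Output: (4, 336, 115, 115)

Answer: (4, 336, 115, 115)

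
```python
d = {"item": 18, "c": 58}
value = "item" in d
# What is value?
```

Trace:
`d = {"item": 18, "c": 58}` → d = {'item': 18, 'c': 58}
`value = "item" in d` → value = True
So value = True

Answer: True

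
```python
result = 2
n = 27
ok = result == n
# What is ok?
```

Trace:
`result = 2` → result = 2
`n = 27` → n = 27
`ok = result == n` → ok = False
So ok = False

Answer: False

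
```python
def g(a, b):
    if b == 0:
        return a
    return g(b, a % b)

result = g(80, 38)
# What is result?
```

g(80, 38) -> g(38, 4) -> g(4, 2) -> g(2, 0) -> 2

Answer: 2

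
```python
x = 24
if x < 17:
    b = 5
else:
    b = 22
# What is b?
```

Trace:
`x = 24` → x = 24
`if x < 17: ...` → x < 17 is False, take else branch → b = 22
So b = 22

Answer: 22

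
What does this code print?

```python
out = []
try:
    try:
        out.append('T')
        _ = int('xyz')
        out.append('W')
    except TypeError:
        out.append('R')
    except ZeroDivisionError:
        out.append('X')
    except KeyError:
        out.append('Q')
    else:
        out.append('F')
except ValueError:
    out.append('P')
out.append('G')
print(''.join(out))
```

Execution trace: 'T' (try body) → 'P' (outer except ValueError) → 'G' (after the try/except). Output: TPG

Answer: TPG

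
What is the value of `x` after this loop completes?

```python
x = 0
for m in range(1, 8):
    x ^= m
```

XOR of 1 to 7
`x` takes the values: 0 → 1 → 3 → 0 → 4 → 1 → 7 → 0

Answer: 0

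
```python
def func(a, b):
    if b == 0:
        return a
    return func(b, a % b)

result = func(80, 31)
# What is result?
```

func(80, 31) -> func(31, 18) -> func(18, 13) -> func(13, 5) -> func(5, 3) -> func(3, 2) -> func(2, 1) -> func(1, 0) -> 1

Answer: 1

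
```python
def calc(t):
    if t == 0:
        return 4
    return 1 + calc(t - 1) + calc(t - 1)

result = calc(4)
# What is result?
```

calc(t) = 1 + 2·calc(t-1), calc(0)=4. Closed form: (4+1)·2^4 - 1 = 79.

Answer: 79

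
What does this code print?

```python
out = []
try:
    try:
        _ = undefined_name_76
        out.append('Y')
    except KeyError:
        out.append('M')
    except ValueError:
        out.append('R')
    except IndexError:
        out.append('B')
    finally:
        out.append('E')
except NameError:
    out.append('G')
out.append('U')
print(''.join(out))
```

Execution trace: 'E' (finally) → 'G' (outer except NameError) → 'U' (after the try/except). Output: EGU

Answer: EGU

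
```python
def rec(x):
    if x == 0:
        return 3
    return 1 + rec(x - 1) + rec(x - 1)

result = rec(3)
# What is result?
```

rec(x) = 1 + 2·rec(x-1), rec(0)=3. Closed form: (3+1)·2^3 - 1 = 31.

Answer: 31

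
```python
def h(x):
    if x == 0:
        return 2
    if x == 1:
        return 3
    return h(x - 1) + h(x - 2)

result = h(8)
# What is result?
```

Build up from base cases: h(0)=2, h(1)=3, h(2)=5, h(3)=8, h(4)=13, h(5)=21, h(6)=34, ..., h(8)=89

Answer: 89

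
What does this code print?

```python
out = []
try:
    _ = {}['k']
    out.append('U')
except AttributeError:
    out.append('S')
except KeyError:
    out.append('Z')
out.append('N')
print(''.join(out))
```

Execution trace: 'Z' (except KeyError) → 'N' (after the try/except). Output: ZN

Answer: ZN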